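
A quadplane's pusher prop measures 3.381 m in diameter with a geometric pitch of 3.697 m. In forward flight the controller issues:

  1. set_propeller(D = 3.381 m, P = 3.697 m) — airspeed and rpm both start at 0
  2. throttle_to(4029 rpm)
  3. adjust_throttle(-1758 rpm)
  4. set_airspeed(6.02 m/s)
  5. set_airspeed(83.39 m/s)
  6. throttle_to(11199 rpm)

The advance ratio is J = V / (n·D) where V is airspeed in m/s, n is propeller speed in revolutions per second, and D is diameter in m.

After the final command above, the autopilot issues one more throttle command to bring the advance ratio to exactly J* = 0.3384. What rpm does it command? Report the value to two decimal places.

rpm = 4373.10

set_propeller: D = 3.381 m, P = 3.697 m (p = P/D = 1.093463); state ← (V=0, rpm=0)
throttle_to(4029): rpm ← 4029
adjust_throttle(-1758): rpm ← 4029 -1758 = 2271
set_airspeed(6.02): V ← 6.02 m/s
set_airspeed(83.39): V ← 83.39 m/s
throttle_to(11199): rpm ← 11199
final state: V = 83.39 m/s, rpm = 11199 → n = rpm/60 = 186.650000 rev/s
target J* = 0.3384; solve J* = V/(n·D) for n: n = V/(J*·D) = 83.39/(0.3384 × 3.381) = 72.885049 rev/s
rpm = 60·n = 4373.102926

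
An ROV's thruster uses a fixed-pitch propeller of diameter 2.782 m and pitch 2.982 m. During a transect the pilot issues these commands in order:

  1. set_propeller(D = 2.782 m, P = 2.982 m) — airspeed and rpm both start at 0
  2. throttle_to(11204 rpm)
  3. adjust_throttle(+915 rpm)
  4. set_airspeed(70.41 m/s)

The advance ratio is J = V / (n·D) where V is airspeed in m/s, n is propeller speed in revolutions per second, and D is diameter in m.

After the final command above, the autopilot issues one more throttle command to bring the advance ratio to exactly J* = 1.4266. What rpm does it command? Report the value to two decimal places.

set_propeller: D = 2.782 m, P = 2.982 m (p = P/D = 1.071891); state ← (V=0, rpm=0)
throttle_to(11204): rpm ← 11204
adjust_throttle(+915): rpm ← 11204 +915 = 12119
set_airspeed(70.41): V ← 70.41 m/s
final state: V = 70.41 m/s, rpm = 12119 → n = rpm/60 = 201.983333 rev/s
target J* = 1.4266; solve J* = V/(n·D) for n: n = V/(J*·D) = 70.41/(1.4266 × 2.782) = 17.740873 rev/s
rpm = 60·n = 1064.452409

rpm = 1064.45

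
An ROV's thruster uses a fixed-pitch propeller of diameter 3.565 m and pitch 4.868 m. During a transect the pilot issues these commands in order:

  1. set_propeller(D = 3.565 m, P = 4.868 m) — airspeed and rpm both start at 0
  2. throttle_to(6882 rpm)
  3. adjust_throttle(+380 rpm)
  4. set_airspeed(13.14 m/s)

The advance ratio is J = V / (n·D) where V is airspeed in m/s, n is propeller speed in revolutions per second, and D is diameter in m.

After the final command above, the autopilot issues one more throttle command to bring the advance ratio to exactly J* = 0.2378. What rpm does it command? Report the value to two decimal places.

rpm = 929.98

set_propeller: D = 3.565 m, P = 4.868 m (p = P/D = 1.365498); state ← (V=0, rpm=0)
throttle_to(6882): rpm ← 6882
adjust_throttle(+380): rpm ← 6882 +380 = 7262
set_airspeed(13.14): V ← 13.14 m/s
final state: V = 13.14 m/s, rpm = 7262 → n = rpm/60 = 121.033333 rev/s
target J* = 0.2378; solve J* = V/(n·D) for n: n = V/(J*·D) = 13.14/(0.2378 × 3.565) = 15.499725 rev/s
rpm = 60·n = 929.983474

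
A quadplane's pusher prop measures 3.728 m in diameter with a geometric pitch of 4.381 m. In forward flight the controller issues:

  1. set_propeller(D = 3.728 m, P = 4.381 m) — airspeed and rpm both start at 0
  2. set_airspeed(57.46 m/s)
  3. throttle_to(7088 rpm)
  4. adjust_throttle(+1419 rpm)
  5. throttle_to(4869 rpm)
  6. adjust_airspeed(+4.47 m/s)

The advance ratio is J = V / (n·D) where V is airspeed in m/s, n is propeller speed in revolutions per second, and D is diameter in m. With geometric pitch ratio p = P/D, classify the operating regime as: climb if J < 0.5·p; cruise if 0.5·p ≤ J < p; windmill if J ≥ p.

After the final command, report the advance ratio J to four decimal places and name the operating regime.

set_propeller: D = 3.728 m, P = 4.381 m (p = P/D = 1.175161); state ← (V=0, rpm=0)
set_airspeed(57.46): V ← 57.46 m/s
throttle_to(7088): rpm ← 7088
adjust_throttle(+1419): rpm ← 7088 +1419 = 8507
throttle_to(4869): rpm ← 4869
adjust_airspeed(+4.47): V ← 57.46 +4.47 = 61.93 m/s
final state: V = 61.93 m/s, rpm = 4869 → n = rpm/60 = 81.150000 rev/s
J = V / (n·D) = 61.93 / (81.150000 × 3.728) = 0.204709
regime bands: climb J<0.5876 | cruise [0.5876, 1.1752) | windmill J≥1.1752
J = 0.2047 → climb

J = 0.2047, regime = climb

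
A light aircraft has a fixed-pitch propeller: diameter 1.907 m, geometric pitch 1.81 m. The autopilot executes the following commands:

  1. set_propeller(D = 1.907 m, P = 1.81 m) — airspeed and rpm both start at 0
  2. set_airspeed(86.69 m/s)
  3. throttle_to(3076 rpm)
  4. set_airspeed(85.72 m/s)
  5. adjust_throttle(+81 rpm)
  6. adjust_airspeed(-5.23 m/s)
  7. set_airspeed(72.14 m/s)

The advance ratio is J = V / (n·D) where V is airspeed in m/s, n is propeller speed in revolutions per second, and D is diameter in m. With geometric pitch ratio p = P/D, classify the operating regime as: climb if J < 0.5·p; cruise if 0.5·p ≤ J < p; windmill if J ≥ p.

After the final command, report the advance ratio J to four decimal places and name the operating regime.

set_propeller: D = 1.907 m, P = 1.81 m (p = P/D = 0.949135); state ← (V=0, rpm=0)
set_airspeed(86.69): V ← 86.69 m/s
throttle_to(3076): rpm ← 3076
set_airspeed(85.72): V ← 85.72 m/s
adjust_throttle(+81): rpm ← 3076 +81 = 3157
adjust_airspeed(-5.23): V ← 85.72 -5.23 = 80.49 m/s
set_airspeed(72.14): V ← 72.14 m/s
final state: V = 72.14 m/s, rpm = 3157 → n = rpm/60 = 52.616667 rev/s
J = V / (n·D) = 72.14 / (52.616667 × 1.907) = 0.718956
regime bands: climb J<0.4746 | cruise [0.4746, 0.9491) | windmill J≥0.9491
J = 0.7190 → cruise

J = 0.7190, regime = cruise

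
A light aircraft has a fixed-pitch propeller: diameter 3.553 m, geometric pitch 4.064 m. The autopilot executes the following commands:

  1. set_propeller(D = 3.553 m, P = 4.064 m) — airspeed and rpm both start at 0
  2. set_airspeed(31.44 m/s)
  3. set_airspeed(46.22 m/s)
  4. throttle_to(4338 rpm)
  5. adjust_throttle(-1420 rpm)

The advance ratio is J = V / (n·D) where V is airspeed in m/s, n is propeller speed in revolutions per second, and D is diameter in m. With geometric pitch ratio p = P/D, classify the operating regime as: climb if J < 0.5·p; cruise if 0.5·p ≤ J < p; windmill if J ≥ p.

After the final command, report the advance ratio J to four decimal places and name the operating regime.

set_propeller: D = 3.553 m, P = 4.064 m (p = P/D = 1.143822); state ← (V=0, rpm=0)
set_airspeed(31.44): V ← 31.44 m/s
set_airspeed(46.22): V ← 46.22 m/s
throttle_to(4338): rpm ← 4338
adjust_throttle(-1420): rpm ← 4338 -1420 = 2918
final state: V = 46.22 m/s, rpm = 2918 → n = rpm/60 = 48.633333 rev/s
J = V / (n·D) = 46.22 / (48.633333 × 3.553) = 0.267486
regime bands: climb J<0.5719 | cruise [0.5719, 1.1438) | windmill J≥1.1438
J = 0.2675 → climb

J = 0.2675, regime = climb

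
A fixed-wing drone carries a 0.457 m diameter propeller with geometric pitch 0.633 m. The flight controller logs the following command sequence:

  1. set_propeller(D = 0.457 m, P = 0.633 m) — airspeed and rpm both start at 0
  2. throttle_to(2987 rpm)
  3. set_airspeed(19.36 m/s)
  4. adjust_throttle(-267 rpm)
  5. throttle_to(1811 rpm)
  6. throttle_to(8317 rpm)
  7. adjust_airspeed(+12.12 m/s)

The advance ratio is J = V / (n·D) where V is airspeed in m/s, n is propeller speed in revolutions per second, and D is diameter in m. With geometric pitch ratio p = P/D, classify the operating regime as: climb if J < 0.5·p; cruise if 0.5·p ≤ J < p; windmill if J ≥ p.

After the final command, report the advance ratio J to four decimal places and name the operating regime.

J = 0.4969, regime = climb

set_propeller: D = 0.457 m, P = 0.633 m (p = P/D = 1.385120); state ← (V=0, rpm=0)
throttle_to(2987): rpm ← 2987
set_airspeed(19.36): V ← 19.36 m/s
adjust_throttle(-267): rpm ← 2987 -267 = 2720
throttle_to(1811): rpm ← 1811
throttle_to(8317): rpm ← 8317
adjust_airspeed(+12.12): V ← 19.36 +12.12 = 31.48 m/s
final state: V = 31.48 m/s, rpm = 8317 → n = rpm/60 = 138.616667 rev/s
J = V / (n·D) = 31.48 / (138.616667 × 0.457) = 0.496939
regime bands: climb J<0.6926 | cruise [0.6926, 1.3851) | windmill J≥1.3851
J = 0.4969 → climb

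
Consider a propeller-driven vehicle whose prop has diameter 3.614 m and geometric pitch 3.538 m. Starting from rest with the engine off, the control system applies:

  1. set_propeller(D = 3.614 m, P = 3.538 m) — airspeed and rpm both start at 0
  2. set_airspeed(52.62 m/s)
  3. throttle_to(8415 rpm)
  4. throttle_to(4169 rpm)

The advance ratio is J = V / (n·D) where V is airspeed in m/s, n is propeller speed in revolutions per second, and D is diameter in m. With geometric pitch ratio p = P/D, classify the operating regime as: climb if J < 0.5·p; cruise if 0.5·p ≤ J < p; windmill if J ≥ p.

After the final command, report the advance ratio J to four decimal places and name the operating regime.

set_propeller: D = 3.614 m, P = 3.538 m (p = P/D = 0.978971); state ← (V=0, rpm=0)
set_airspeed(52.62): V ← 52.62 m/s
throttle_to(8415): rpm ← 8415
throttle_to(4169): rpm ← 4169
final state: V = 52.62 m/s, rpm = 4169 → n = rpm/60 = 69.483333 rev/s
J = V / (n·D) = 52.62 / (69.483333 × 3.614) = 0.209547
regime bands: climb J<0.4895 | cruise [0.4895, 0.9790) | windmill J≥0.9790
J = 0.2095 → climb

J = 0.2095, regime = climb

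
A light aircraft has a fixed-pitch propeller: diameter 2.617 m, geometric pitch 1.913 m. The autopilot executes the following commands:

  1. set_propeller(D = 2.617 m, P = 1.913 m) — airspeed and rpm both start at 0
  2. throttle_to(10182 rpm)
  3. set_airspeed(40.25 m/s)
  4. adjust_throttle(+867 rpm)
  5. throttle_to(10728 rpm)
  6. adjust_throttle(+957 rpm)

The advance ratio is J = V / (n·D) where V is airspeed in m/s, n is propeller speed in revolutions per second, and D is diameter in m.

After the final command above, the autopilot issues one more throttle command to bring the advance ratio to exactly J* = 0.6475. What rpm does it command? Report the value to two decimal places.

set_propeller: D = 2.617 m, P = 1.913 m (p = P/D = 0.730990); state ← (V=0, rpm=0)
throttle_to(10182): rpm ← 10182
set_airspeed(40.25): V ← 40.25 m/s
adjust_throttle(+867): rpm ← 10182 +867 = 11049
throttle_to(10728): rpm ← 10728
adjust_throttle(+957): rpm ← 10728 +957 = 11685
final state: V = 40.25 m/s, rpm = 11685 → n = rpm/60 = 194.750000 rev/s
target J* = 0.6475; solve J* = V/(n·D) for n: n = V/(J*·D) = 40.25/(0.6475 × 2.617) = 23.753214 rev/s
rpm = 60·n = 1425.192866

rpm = 1425.19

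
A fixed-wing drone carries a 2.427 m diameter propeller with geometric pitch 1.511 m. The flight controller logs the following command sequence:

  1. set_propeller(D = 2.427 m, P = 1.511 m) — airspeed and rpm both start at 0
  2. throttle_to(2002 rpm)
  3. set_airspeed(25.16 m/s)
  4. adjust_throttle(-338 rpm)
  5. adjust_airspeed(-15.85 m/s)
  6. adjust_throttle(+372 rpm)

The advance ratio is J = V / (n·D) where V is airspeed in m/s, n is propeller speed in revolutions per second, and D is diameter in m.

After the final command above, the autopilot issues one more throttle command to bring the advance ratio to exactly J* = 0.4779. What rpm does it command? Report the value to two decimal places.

set_propeller: D = 2.427 m, P = 1.511 m (p = P/D = 0.622579); state ← (V=0, rpm=0)
throttle_to(2002): rpm ← 2002
set_airspeed(25.16): V ← 25.16 m/s
adjust_throttle(-338): rpm ← 2002 -338 = 1664
adjust_airspeed(-15.85): V ← 25.16 -15.85 = 9.31 m/s
adjust_throttle(+372): rpm ← 1664 +372 = 2036
final state: V = 9.31 m/s, rpm = 2036 → n = rpm/60 = 33.933333 rev/s
target J* = 0.4779; solve J* = V/(n·D) for n: n = V/(J*·D) = 9.31/(0.4779 × 2.427) = 8.026808 rev/s
rpm = 60·n = 481.608479

rpm = 481.61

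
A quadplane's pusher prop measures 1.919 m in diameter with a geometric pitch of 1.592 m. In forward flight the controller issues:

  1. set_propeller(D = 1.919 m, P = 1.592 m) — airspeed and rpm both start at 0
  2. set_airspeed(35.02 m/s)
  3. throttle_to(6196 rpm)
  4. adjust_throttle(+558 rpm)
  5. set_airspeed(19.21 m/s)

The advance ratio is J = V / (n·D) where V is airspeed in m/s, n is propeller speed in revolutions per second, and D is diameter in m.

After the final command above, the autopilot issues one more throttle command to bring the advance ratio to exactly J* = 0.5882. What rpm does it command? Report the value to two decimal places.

rpm = 1021.12

set_propeller: D = 1.919 m, P = 1.592 m (p = P/D = 0.829599); state ← (V=0, rpm=0)
set_airspeed(35.02): V ← 35.02 m/s
throttle_to(6196): rpm ← 6196
adjust_throttle(+558): rpm ← 6196 +558 = 6754
set_airspeed(19.21): V ← 19.21 m/s
final state: V = 19.21 m/s, rpm = 6754 → n = rpm/60 = 112.566667 rev/s
target J* = 0.5882; solve J* = V/(n·D) for n: n = V/(J*·D) = 19.21/(0.5882 × 1.919) = 17.018739 rev/s
rpm = 60·n = 1021.124321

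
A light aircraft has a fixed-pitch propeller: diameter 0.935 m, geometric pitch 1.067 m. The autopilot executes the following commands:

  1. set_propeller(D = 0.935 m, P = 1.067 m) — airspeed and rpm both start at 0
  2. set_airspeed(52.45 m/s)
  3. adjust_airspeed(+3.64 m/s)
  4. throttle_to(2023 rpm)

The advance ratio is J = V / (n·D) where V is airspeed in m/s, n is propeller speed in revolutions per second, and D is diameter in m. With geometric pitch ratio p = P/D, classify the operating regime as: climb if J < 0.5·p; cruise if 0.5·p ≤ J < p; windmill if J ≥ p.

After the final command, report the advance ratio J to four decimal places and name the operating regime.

J = 1.7792, regime = windmill

set_propeller: D = 0.935 m, P = 1.067 m (p = P/D = 1.141176); state ← (V=0, rpm=0)
set_airspeed(52.45): V ← 52.45 m/s
adjust_airspeed(+3.64): V ← 52.45 +3.64 = 56.09 m/s
throttle_to(2023): rpm ← 2023
final state: V = 56.09 m/s, rpm = 2023 → n = rpm/60 = 33.716667 rev/s
J = V / (n·D) = 56.09 / (33.716667 × 0.935) = 1.779218
regime bands: climb J<0.5706 | cruise [0.5706, 1.1412) | windmill J≥1.1412
J = 1.7792 → windmill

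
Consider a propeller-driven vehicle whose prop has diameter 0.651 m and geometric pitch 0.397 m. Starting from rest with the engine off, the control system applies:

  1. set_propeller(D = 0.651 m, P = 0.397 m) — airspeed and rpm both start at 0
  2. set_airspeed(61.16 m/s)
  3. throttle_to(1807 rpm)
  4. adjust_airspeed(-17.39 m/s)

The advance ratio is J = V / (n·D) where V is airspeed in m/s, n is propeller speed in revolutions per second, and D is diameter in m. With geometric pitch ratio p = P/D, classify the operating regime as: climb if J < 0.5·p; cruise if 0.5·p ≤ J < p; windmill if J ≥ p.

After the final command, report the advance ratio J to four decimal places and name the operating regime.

J = 2.2325, regime = windmill

set_propeller: D = 0.651 m, P = 0.397 m (p = P/D = 0.609831); state ← (V=0, rpm=0)
set_airspeed(61.16): V ← 61.16 m/s
throttle_to(1807): rpm ← 1807
adjust_airspeed(-17.39): V ← 61.16 -17.39 = 43.77 m/s
final state: V = 43.77 m/s, rpm = 1807 → n = rpm/60 = 30.116667 rev/s
J = V / (n·D) = 43.77 / (30.116667 × 0.651) = 2.232486
regime bands: climb J<0.3049 | cruise [0.3049, 0.6098) | windmill J≥0.6098
J = 2.2325 → windmill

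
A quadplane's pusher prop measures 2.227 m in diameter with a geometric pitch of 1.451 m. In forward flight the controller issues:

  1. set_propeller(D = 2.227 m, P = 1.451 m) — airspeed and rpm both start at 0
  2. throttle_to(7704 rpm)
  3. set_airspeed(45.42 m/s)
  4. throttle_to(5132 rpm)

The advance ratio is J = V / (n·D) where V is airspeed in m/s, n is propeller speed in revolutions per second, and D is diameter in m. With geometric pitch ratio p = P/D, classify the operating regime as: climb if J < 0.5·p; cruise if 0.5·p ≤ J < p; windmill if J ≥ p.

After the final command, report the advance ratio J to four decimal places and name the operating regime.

set_propeller: D = 2.227 m, P = 1.451 m (p = P/D = 0.651549); state ← (V=0, rpm=0)
throttle_to(7704): rpm ← 7704
set_airspeed(45.42): V ← 45.42 m/s
throttle_to(5132): rpm ← 5132
final state: V = 45.42 m/s, rpm = 5132 → n = rpm/60 = 85.533333 rev/s
J = V / (n·D) = 45.42 / (85.533333 × 2.227) = 0.238447
regime bands: climb J<0.3258 | cruise [0.3258, 0.6515) | windmill J≥0.6515
J = 0.2384 → climb

J = 0.2384, regime = climb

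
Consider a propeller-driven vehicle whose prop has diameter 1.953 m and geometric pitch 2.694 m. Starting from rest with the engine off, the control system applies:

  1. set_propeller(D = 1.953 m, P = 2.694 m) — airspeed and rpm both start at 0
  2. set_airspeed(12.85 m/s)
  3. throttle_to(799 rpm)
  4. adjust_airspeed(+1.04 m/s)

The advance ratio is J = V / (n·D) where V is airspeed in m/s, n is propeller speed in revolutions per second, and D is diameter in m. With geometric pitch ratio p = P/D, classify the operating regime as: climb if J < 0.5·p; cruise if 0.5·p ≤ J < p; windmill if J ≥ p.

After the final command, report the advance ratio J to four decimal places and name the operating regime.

set_propeller: D = 1.953 m, P = 2.694 m (p = P/D = 1.379416); state ← (V=0, rpm=0)
set_airspeed(12.85): V ← 12.85 m/s
throttle_to(799): rpm ← 799
adjust_airspeed(+1.04): V ← 12.85 +1.04 = 13.89 m/s
final state: V = 13.89 m/s, rpm = 799 → n = rpm/60 = 13.316667 rev/s
J = V / (n·D) = 13.89 / (13.316667 × 1.953) = 0.534078
regime bands: climb J<0.6897 | cruise [0.6897, 1.3794) | windmill J≥1.3794
J = 0.5341 → climb

J = 0.5341, regime = climb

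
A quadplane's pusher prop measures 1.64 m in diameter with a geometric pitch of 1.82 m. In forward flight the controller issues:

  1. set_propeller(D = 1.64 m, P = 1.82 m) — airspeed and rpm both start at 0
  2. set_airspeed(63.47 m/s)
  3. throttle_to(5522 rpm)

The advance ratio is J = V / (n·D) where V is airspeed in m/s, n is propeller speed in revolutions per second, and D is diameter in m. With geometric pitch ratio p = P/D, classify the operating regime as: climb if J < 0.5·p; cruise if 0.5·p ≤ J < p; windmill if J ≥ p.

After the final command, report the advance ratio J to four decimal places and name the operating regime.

J = 0.4205, regime = climb

set_propeller: D = 1.64 m, P = 1.82 m (p = P/D = 1.109756); state ← (V=0, rpm=0)
set_airspeed(63.47): V ← 63.47 m/s
throttle_to(5522): rpm ← 5522
final state: V = 63.47 m/s, rpm = 5522 → n = rpm/60 = 92.033333 rev/s
J = V / (n·D) = 63.47 / (92.033333 × 1.64) = 0.420513
regime bands: climb J<0.5549 | cruise [0.5549, 1.1098) | windmill J≥1.1098
J = 0.4205 → climb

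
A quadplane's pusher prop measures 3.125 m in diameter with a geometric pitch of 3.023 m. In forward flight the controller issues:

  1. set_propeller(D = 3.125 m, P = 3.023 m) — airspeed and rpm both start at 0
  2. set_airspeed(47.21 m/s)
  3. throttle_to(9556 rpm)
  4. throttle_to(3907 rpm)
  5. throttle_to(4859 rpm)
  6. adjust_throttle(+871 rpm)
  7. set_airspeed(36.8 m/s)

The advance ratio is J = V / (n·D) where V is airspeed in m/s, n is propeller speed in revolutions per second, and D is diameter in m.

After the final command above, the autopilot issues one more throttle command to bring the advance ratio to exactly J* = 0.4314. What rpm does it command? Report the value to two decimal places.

rpm = 1637.83

set_propeller: D = 3.125 m, P = 3.023 m (p = P/D = 0.967360); state ← (V=0, rpm=0)
set_airspeed(47.21): V ← 47.21 m/s
throttle_to(9556): rpm ← 9556
throttle_to(3907): rpm ← 3907
throttle_to(4859): rpm ← 4859
adjust_throttle(+871): rpm ← 4859 +871 = 5730
set_airspeed(36.8): V ← 36.8 m/s
final state: V = 36.8 m/s, rpm = 5730 → n = rpm/60 = 95.500000 rev/s
target J* = 0.4314; solve J* = V/(n·D) for n: n = V/(J*·D) = 36.8/(0.4314 × 3.125) = 27.297172 rev/s
rpm = 60·n = 1637.830320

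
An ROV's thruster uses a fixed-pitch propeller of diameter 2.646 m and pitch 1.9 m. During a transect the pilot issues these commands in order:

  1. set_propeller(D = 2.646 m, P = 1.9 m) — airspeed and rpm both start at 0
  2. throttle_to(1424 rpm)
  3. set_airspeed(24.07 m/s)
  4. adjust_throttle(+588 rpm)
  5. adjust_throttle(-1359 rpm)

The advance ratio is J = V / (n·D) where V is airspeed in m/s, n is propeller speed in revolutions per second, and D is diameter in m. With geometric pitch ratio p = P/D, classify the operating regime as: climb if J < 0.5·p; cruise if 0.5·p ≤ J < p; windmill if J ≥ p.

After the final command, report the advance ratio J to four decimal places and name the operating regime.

set_propeller: D = 2.646 m, P = 1.9 m (p = P/D = 0.718065); state ← (V=0, rpm=0)
throttle_to(1424): rpm ← 1424
set_airspeed(24.07): V ← 24.07 m/s
adjust_throttle(+588): rpm ← 1424 +588 = 2012
adjust_throttle(-1359): rpm ← 2012 -1359 = 653
final state: V = 24.07 m/s, rpm = 653 → n = rpm/60 = 10.883333 rev/s
J = V / (n·D) = 24.07 / (10.883333 × 2.646) = 0.835842
regime bands: climb J<0.3590 | cruise [0.3590, 0.7181) | windmill J≥0.7181
J = 0.8358 → windmill

J = 0.8358, regime = windmill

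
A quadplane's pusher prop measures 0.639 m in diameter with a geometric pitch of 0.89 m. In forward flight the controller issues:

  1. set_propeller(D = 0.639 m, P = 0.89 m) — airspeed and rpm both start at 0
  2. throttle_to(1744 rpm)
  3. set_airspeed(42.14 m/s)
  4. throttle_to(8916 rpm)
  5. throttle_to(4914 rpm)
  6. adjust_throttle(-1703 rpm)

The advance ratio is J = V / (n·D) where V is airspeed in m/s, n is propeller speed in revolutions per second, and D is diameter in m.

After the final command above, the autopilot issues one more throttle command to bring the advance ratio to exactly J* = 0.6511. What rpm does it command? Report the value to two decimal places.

set_propeller: D = 0.639 m, P = 0.89 m (p = P/D = 1.392801); state ← (V=0, rpm=0)
throttle_to(1744): rpm ← 1744
set_airspeed(42.14): V ← 42.14 m/s
throttle_to(8916): rpm ← 8916
throttle_to(4914): rpm ← 4914
adjust_throttle(-1703): rpm ← 4914 -1703 = 3211
final state: V = 42.14 m/s, rpm = 3211 → n = rpm/60 = 53.516667 rev/s
target J* = 0.6511; solve J* = V/(n·D) for n: n = V/(J*·D) = 42.14/(0.6511 × 0.639) = 101.285197 rev/s
rpm = 60·n = 6077.111829

rpm = 6077.11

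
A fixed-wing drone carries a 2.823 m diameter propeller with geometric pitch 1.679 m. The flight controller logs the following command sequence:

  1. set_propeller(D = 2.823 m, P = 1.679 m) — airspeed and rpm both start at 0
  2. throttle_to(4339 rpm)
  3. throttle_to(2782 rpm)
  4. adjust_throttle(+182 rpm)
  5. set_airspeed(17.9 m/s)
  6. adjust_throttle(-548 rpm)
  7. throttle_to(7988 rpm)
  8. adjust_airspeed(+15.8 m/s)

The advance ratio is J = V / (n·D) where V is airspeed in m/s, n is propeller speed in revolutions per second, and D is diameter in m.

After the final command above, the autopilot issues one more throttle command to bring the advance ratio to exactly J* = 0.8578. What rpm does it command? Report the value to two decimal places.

rpm = 835.00

set_propeller: D = 2.823 m, P = 1.679 m (p = P/D = 0.594757); state ← (V=0, rpm=0)
throttle_to(4339): rpm ← 4339
throttle_to(2782): rpm ← 2782
adjust_throttle(+182): rpm ← 2782 +182 = 2964
set_airspeed(17.9): V ← 17.9 m/s
adjust_throttle(-548): rpm ← 2964 -548 = 2416
throttle_to(7988): rpm ← 7988
adjust_airspeed(+15.8): V ← 17.9 +15.8 = 33.7 m/s
final state: V = 33.7 m/s, rpm = 7988 → n = rpm/60 = 133.133333 rev/s
target J* = 0.8578; solve J* = V/(n·D) for n: n = V/(J*·D) = 33.7/(0.8578 × 2.823) = 13.916595 rev/s
rpm = 60·n = 834.995685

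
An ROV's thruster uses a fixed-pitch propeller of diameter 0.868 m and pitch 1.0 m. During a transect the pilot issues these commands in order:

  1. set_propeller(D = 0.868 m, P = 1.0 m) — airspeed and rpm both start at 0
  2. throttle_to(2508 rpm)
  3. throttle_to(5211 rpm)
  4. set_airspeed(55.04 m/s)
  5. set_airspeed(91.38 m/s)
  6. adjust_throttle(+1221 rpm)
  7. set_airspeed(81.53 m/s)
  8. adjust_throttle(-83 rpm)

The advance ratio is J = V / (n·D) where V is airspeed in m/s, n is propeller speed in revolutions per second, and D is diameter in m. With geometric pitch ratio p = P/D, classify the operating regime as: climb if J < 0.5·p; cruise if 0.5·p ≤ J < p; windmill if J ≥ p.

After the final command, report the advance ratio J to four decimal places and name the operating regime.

J = 0.8877, regime = cruise

set_propeller: D = 0.868 m, P = 1.0 m (p = P/D = 1.152074); state ← (V=0, rpm=0)
throttle_to(2508): rpm ← 2508
throttle_to(5211): rpm ← 5211
set_airspeed(55.04): V ← 55.04 m/s
set_airspeed(91.38): V ← 91.38 m/s
adjust_throttle(+1221): rpm ← 5211 +1221 = 6432
set_airspeed(81.53): V ← 81.53 m/s
adjust_throttle(-83): rpm ← 6432 -83 = 6349
final state: V = 81.53 m/s, rpm = 6349 → n = rpm/60 = 105.816667 rev/s
J = V / (n·D) = 81.53 / (105.816667 × 0.868) = 0.887654
regime bands: climb J<0.5760 | cruise [0.5760, 1.1521) | windmill J≥1.1521
J = 0.8877 → cruise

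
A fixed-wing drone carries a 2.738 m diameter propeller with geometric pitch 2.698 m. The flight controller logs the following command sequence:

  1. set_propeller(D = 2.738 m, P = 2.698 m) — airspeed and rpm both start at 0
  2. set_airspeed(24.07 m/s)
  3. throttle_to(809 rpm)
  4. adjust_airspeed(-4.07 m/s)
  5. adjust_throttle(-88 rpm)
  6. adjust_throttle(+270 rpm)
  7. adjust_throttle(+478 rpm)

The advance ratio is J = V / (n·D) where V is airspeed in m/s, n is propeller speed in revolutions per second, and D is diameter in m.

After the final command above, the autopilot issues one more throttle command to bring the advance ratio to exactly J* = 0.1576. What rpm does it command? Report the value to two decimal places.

set_propeller: D = 2.738 m, P = 2.698 m (p = P/D = 0.985391); state ← (V=0, rpm=0)
set_airspeed(24.07): V ← 24.07 m/s
throttle_to(809): rpm ← 809
adjust_airspeed(-4.07): V ← 24.07 -4.07 = 20 m/s
adjust_throttle(-88): rpm ← 809 -88 = 721
adjust_throttle(+270): rpm ← 721 +270 = 991
adjust_throttle(+478): rpm ← 991 +478 = 1469
final state: V = 20 m/s, rpm = 1469 → n = rpm/60 = 24.483333 rev/s
target J* = 0.1576; solve J* = V/(n·D) for n: n = V/(J*·D) = 20/(0.1576 × 2.738) = 46.348997 rev/s
rpm = 60·n = 2780.939809

rpm = 2780.94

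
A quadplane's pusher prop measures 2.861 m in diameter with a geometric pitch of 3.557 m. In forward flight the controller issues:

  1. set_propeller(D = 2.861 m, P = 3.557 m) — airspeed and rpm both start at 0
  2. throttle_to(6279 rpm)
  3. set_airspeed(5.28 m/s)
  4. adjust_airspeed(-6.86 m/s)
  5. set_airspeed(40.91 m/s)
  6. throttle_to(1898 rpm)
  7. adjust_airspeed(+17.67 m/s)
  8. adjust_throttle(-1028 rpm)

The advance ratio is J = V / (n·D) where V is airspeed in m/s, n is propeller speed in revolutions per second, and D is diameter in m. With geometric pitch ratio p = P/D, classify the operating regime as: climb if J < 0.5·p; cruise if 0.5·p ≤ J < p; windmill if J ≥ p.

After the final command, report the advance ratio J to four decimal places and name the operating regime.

J = 1.4121, regime = windmill

set_propeller: D = 2.861 m, P = 3.557 m (p = P/D = 1.243272); state ← (V=0, rpm=0)
throttle_to(6279): rpm ← 6279
set_airspeed(5.28): V ← 5.28 m/s
adjust_airspeed(-6.86): V ← 5.28 -6.86 = -1.58 m/s
set_airspeed(40.91): V ← 40.91 m/s
throttle_to(1898): rpm ← 1898
adjust_airspeed(+17.67): V ← 40.91 +17.67 = 58.58 m/s
adjust_throttle(-1028): rpm ← 1898 -1028 = 870
final state: V = 58.58 m/s, rpm = 870 → n = rpm/60 = 14.500000 rev/s
J = V / (n·D) = 58.58 / (14.500000 × 2.861) = 1.412094
regime bands: climb J<0.6216 | cruise [0.6216, 1.2433) | windmill J≥1.2433
J = 1.4121 → windmill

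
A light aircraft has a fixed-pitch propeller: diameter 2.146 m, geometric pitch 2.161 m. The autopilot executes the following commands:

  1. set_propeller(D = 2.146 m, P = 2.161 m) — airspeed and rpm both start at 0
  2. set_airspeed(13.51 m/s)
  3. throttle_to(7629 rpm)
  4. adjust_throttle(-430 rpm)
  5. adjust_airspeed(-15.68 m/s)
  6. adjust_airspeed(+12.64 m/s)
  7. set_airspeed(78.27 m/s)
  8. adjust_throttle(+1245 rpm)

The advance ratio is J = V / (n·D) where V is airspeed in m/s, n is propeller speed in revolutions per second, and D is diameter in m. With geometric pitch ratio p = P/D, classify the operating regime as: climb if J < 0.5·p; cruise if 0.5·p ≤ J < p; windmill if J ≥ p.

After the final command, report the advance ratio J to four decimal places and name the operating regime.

J = 0.2592, regime = climb

set_propeller: D = 2.146 m, P = 2.161 m (p = P/D = 1.006990); state ← (V=0, rpm=0)
set_airspeed(13.51): V ← 13.51 m/s
throttle_to(7629): rpm ← 7629
adjust_throttle(-430): rpm ← 7629 -430 = 7199
adjust_airspeed(-15.68): V ← 13.51 -15.68 = -2.17 m/s
adjust_airspeed(+12.64): V ← -2.17 +12.64 = 10.47 m/s
set_airspeed(78.27): V ← 78.27 m/s
adjust_throttle(+1245): rpm ← 7199 +1245 = 8444
final state: V = 78.27 m/s, rpm = 8444 → n = rpm/60 = 140.733333 rev/s
J = V / (n·D) = 78.27 / (140.733333 × 2.146) = 0.259160
regime bands: climb J<0.5035 | cruise [0.5035, 1.0070) | windmill J≥1.0070
J = 0.2592 → climb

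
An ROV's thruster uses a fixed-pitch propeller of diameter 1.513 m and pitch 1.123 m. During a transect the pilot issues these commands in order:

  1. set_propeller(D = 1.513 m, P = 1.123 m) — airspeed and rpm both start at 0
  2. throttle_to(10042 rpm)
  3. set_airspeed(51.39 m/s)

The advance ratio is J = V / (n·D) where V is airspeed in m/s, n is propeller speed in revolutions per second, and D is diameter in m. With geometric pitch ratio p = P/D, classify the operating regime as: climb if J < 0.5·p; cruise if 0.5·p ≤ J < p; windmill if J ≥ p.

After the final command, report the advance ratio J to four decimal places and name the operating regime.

set_propeller: D = 1.513 m, P = 1.123 m (p = P/D = 0.742234); state ← (V=0, rpm=0)
throttle_to(10042): rpm ← 10042
set_airspeed(51.39): V ← 51.39 m/s
final state: V = 51.39 m/s, rpm = 10042 → n = rpm/60 = 167.366667 rev/s
J = V / (n·D) = 51.39 / (167.366667 × 1.513) = 0.202941
regime bands: climb J<0.3711 | cruise [0.3711, 0.7422) | windmill J≥0.7422
J = 0.2029 → climb

J = 0.2029, regime = climb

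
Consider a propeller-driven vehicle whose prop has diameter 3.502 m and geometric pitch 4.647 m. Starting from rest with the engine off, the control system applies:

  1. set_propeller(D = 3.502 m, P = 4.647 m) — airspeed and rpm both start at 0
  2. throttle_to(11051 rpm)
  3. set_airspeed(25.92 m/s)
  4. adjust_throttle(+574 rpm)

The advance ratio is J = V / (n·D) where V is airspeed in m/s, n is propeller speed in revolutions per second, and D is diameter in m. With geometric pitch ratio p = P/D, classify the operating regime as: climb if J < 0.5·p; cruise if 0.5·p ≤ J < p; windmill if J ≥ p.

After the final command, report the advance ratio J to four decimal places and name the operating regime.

set_propeller: D = 3.502 m, P = 4.647 m (p = P/D = 1.326956); state ← (V=0, rpm=0)
throttle_to(11051): rpm ← 11051
set_airspeed(25.92): V ← 25.92 m/s
adjust_throttle(+574): rpm ← 11051 +574 = 11625
final state: V = 25.92 m/s, rpm = 11625 → n = rpm/60 = 193.750000 rev/s
J = V / (n·D) = 25.92 / (193.750000 × 3.502) = 0.038201
regime bands: climb J<0.6635 | cruise [0.6635, 1.3270) | windmill J≥1.3270
J = 0.0382 → climb

J = 0.0382, regime = climb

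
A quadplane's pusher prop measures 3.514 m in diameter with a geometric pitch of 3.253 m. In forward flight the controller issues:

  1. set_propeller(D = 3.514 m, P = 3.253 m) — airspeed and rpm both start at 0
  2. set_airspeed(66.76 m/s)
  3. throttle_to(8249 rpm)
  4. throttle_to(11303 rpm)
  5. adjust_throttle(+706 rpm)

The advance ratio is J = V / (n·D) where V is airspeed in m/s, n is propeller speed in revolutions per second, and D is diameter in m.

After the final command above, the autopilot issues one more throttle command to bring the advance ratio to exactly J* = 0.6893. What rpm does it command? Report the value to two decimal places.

set_propeller: D = 3.514 m, P = 3.253 m (p = P/D = 0.925726); state ← (V=0, rpm=0)
set_airspeed(66.76): V ← 66.76 m/s
throttle_to(8249): rpm ← 8249
throttle_to(11303): rpm ← 11303
adjust_throttle(+706): rpm ← 11303 +706 = 12009
final state: V = 66.76 m/s, rpm = 12009 → n = rpm/60 = 200.150000 rev/s
target J* = 0.6893; solve J* = V/(n·D) for n: n = V/(J*·D) = 66.76/(0.6893 × 3.514) = 27.561718 rev/s
rpm = 60·n = 1653.703108

rpm = 1653.70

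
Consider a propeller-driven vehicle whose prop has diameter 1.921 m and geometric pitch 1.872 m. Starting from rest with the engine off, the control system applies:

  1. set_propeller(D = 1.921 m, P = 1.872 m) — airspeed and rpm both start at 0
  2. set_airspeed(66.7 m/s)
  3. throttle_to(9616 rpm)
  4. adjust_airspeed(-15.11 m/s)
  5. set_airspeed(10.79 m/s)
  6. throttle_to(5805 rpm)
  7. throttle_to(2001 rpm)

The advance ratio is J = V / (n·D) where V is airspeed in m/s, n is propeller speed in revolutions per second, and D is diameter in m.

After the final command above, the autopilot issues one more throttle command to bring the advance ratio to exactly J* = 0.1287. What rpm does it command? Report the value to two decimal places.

set_propeller: D = 1.921 m, P = 1.872 m (p = P/D = 0.974492); state ← (V=0, rpm=0)
set_airspeed(66.7): V ← 66.7 m/s
throttle_to(9616): rpm ← 9616
adjust_airspeed(-15.11): V ← 66.7 -15.11 = 51.59 m/s
set_airspeed(10.79): V ← 10.79 m/s
throttle_to(5805): rpm ← 5805
throttle_to(2001): rpm ← 2001
final state: V = 10.79 m/s, rpm = 2001 → n = rpm/60 = 33.350000 rev/s
target J* = 0.1287; solve J* = V/(n·D) for n: n = V/(J*·D) = 10.79/(0.1287 × 1.921) = 43.643094 rev/s
rpm = 60·n = 2618.585648

rpm = 2618.59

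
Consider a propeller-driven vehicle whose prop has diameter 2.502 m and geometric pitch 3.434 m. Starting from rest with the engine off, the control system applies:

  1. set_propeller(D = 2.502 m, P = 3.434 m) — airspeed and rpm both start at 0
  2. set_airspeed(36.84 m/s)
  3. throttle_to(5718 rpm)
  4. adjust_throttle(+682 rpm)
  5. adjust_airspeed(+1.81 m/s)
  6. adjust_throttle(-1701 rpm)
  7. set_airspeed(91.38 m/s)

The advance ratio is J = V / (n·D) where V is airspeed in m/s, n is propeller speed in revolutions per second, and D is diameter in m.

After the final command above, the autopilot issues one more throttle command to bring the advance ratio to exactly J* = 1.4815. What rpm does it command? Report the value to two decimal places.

set_propeller: D = 2.502 m, P = 3.434 m (p = P/D = 1.372502); state ← (V=0, rpm=0)
set_airspeed(36.84): V ← 36.84 m/s
throttle_to(5718): rpm ← 5718
adjust_throttle(+682): rpm ← 5718 +682 = 6400
adjust_airspeed(+1.81): V ← 36.84 +1.81 = 38.65 m/s
adjust_throttle(-1701): rpm ← 6400 -1701 = 4699
set_airspeed(91.38): V ← 91.38 m/s
final state: V = 91.38 m/s, rpm = 4699 → n = rpm/60 = 78.316667 rev/s
target J* = 1.4815; solve J* = V/(n·D) for n: n = V/(J*·D) = 91.38/(1.4815 × 2.502) = 24.652570 rev/s
rpm = 60·n = 1479.154172

rpm = 1479.15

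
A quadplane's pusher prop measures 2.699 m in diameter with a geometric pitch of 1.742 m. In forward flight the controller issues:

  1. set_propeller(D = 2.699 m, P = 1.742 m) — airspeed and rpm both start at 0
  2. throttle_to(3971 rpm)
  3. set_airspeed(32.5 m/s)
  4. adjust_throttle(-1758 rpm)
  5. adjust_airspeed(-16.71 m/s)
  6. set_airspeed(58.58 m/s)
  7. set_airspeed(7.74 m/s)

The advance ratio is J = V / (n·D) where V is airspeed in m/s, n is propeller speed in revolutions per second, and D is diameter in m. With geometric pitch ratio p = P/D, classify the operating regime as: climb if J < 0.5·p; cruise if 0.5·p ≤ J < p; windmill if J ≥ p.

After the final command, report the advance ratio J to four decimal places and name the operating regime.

J = 0.0778, regime = climb

set_propeller: D = 2.699 m, P = 1.742 m (p = P/D = 0.645424); state ← (V=0, rpm=0)
throttle_to(3971): rpm ← 3971
set_airspeed(32.5): V ← 32.5 m/s
adjust_throttle(-1758): rpm ← 3971 -1758 = 2213
adjust_airspeed(-16.71): V ← 32.5 -16.71 = 15.79 m/s
set_airspeed(58.58): V ← 58.58 m/s
set_airspeed(7.74): V ← 7.74 m/s
final state: V = 7.74 m/s, rpm = 2213 → n = rpm/60 = 36.883333 rev/s
J = V / (n·D) = 7.74 / (36.883333 × 2.699) = 0.077751
regime bands: climb J<0.3227 | cruise [0.3227, 0.6454) | windmill J≥0.6454
J = 0.0778 → climb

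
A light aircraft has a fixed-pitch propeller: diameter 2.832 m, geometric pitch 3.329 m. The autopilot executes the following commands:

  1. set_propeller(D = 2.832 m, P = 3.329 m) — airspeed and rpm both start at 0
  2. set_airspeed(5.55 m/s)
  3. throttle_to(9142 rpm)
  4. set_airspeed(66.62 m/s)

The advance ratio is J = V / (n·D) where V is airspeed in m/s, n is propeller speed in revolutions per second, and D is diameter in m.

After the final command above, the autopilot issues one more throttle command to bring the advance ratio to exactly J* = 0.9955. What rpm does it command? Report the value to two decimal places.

rpm = 1417.82

set_propeller: D = 2.832 m, P = 3.329 m (p = P/D = 1.175494); state ← (V=0, rpm=0)
set_airspeed(5.55): V ← 5.55 m/s
throttle_to(9142): rpm ← 9142
set_airspeed(66.62): V ← 66.62 m/s
final state: V = 66.62 m/s, rpm = 9142 → n = rpm/60 = 152.366667 rev/s
target J* = 0.9955; solve J* = V/(n·D) for n: n = V/(J*·D) = 66.62/(0.9955 × 2.832) = 23.630348 rev/s
rpm = 60·n = 1417.820872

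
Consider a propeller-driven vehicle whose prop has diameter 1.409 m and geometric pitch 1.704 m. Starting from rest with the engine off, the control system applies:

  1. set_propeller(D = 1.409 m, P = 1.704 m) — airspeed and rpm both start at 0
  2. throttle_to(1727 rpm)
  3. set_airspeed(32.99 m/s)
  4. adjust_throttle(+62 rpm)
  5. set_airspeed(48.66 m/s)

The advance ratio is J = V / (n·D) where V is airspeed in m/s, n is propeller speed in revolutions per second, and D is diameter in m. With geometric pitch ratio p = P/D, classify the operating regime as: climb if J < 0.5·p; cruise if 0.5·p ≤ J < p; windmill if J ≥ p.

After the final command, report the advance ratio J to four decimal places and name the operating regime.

set_propeller: D = 1.409 m, P = 1.704 m (p = P/D = 1.209368); state ← (V=0, rpm=0)
throttle_to(1727): rpm ← 1727
set_airspeed(32.99): V ← 32.99 m/s
adjust_throttle(+62): rpm ← 1727 +62 = 1789
set_airspeed(48.66): V ← 48.66 m/s
final state: V = 48.66 m/s, rpm = 1789 → n = rpm/60 = 29.816667 rev/s
J = V / (n·D) = 48.66 / (29.816667 × 1.409) = 1.158249
regime bands: climb J<0.6047 | cruise [0.6047, 1.2094) | windmill J≥1.2094
J = 1.1582 → cruise

J = 1.1582, regime = cruise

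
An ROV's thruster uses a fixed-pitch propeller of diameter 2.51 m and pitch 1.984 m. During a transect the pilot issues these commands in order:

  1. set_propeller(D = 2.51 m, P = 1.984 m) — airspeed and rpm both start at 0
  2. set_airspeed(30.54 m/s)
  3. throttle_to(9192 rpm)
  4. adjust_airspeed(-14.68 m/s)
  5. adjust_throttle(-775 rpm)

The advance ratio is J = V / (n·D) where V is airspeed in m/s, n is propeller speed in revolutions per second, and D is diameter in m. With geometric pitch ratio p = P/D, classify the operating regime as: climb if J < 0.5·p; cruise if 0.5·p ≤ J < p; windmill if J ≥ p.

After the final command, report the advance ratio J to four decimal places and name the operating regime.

J = 0.0450, regime = climb

set_propeller: D = 2.51 m, P = 1.984 m (p = P/D = 0.790438); state ← (V=0, rpm=0)
set_airspeed(30.54): V ← 30.54 m/s
throttle_to(9192): rpm ← 9192
adjust_airspeed(-14.68): V ← 30.54 -14.68 = 15.86 m/s
adjust_throttle(-775): rpm ← 9192 -775 = 8417
final state: V = 15.86 m/s, rpm = 8417 → n = rpm/60 = 140.283333 rev/s
J = V / (n·D) = 15.86 / (140.283333 × 2.51) = 0.045043
regime bands: climb J<0.3952 | cruise [0.3952, 0.7904) | windmill J≥0.7904
J = 0.0450 → climb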